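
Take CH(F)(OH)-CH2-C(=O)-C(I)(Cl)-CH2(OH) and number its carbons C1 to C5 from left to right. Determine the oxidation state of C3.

+2

Count +1 for every bond to an atom more electronegative than carbon and −1 for every bond to one less electronegative; C–C bonds are 0.
C3 has one bond to C (0), one bond to C (0), a double bond to O (2×+1 = +2).
Oxidation state = 0 + 0 + 2 = +2.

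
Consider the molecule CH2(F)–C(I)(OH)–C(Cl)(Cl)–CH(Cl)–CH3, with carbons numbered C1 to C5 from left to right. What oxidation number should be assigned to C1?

Assign +1 per bond to O/N/halogen, −1 per bond to H or an electropositive element, and 0 per bond to carbon.
C1 has one bond to C (0), one bond to H (-1), one bond to F (+1), one bond to H (-1).
Oxidation state = 0 − 1 + 1 − 1 = -1.

-1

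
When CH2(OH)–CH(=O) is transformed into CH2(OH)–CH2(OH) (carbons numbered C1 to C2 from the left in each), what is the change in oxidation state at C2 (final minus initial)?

Before: C2 has 1 bond to C, 1 bond to H, 2 bonds to O → oxidation state +1.
After: C2 has 1 bond to C, 2 bonds to H, 1 bond to O → oxidation state -1.
Δ = -1 − (+1) = -2, so this is a reduction at C2.

-2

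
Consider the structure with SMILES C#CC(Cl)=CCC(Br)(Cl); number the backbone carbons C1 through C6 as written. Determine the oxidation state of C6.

+1

C6 has one bond to C (0), one bond to Br (+1), one bond to Cl (+1), one bond to H (-1).
Oxidation state = 0 + 1 + 1 − 1 = +1.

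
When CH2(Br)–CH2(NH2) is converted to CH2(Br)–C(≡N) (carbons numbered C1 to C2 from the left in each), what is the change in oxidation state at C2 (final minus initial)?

+4

Before: C2 has 1 bond to C, 2 bonds to H, 1 bond to N → oxidation state -1.
After: C2 has 1 bond to C, 3 bonds to N → oxidation state +3.
Δ = +3 − (-1) = +4, so this is an oxidation at C2.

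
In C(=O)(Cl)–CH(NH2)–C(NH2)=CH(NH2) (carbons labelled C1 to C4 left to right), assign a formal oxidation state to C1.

Assign +1 per bond to O/N/halogen, −1 per bond to H or an electropositive element, and 0 per bond to carbon.
C1 has one bond to C (0), a double bond to O (2×+1 = +2), one bond to Cl (+1).
Oxidation state = 0 + 2 + 1 = +3.

+3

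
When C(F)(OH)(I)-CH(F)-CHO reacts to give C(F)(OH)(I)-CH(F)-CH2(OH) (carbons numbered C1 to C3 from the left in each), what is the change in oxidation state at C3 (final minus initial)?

Before: C3 has 1 bond to C, 1 bond to H, 2 bonds to O → oxidation state +1.
After: C3 has 1 bond to C, 2 bonds to H, 1 bond to O → oxidation state -1.
Δ = -1 − (+1) = -2, so this is a reduction at C3.

-2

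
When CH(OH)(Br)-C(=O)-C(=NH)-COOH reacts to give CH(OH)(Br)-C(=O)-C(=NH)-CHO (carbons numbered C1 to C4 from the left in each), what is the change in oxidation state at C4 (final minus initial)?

-2

Before: C4 has 1 bond to C, 3 bonds to O → oxidation state +3.
After: C4 has 1 bond to C, 1 bond to H, 2 bonds to O → oxidation state +1.
Δ = +1 − (+3) = -2, so this is a reduction at C4.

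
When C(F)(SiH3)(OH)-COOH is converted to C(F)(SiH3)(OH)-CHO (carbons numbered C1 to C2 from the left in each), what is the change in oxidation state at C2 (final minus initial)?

Before: C2 has 1 bond to C, 3 bonds to O → oxidation state +3.
After: C2 has 1 bond to C, 1 bond to H, 2 bonds to O → oxidation state +1.
Δ = +1 − (+3) = -2, so this is a reduction at C2.

-2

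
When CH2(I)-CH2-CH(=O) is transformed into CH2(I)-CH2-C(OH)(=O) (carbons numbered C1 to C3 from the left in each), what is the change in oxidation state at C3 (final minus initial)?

+2

Before: C3 has 1 bond to C, 1 bond to H, 2 bonds to O → oxidation state +1.
After: C3 has 1 bond to C, 3 bonds to O → oxidation state +3.
Δ = +3 − (+1) = +2, so this is an oxidation at C3.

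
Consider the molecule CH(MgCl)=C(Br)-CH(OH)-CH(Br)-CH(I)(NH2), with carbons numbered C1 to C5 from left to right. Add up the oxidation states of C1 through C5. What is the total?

0

Tallying each carbon's bonds:
C1: 2C, 1H, 1Mg → 0 − 1 − 1 = -2
C2: 3C, 1Br → 0 + 1 = +1
C3: 2C, 1H, 1O → 0 − 1 + 1 = 0
C4: 2C, 1H, 1Br → 0 − 1 + 1 = 0
C5: 1C, 1H, 1N, 1I → 0 − 1 + 1 + 1 = +1
Sum = -2 + 1 + 0 + 0 + 1 = 0.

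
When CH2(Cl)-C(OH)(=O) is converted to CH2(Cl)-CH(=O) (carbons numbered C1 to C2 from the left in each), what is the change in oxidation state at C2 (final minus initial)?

Before: C2 has 1 bond to C, 3 bonds to O → oxidation state +3.
After: C2 has 1 bond to C, 1 bond to H, 2 bonds to O → oxidation state +1.
Δ = +1 − (+3) = -2, so this is a reduction at C2.

-2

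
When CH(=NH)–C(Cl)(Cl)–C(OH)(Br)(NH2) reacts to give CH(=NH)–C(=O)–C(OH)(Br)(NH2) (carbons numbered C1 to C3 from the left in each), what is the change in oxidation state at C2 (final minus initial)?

0

Before: C2 has 2 bonds to C, 2 bonds to Cl → oxidation state +2.
After: C2 has 2 bonds to C, 2 bonds to O → oxidation state +2.
Δ = +2 − (+2) = 0, so no net redox change at C2.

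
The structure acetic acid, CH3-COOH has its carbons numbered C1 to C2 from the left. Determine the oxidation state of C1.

C1 has one bond to H (-1), one bond to H (-1), one bond to H (-1), one bond to C (0).
Oxidation state = -1 − 1 − 1 + 0 = -3.

-3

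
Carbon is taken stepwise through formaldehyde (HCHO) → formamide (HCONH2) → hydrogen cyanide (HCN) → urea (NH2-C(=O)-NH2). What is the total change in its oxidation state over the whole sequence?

Carbon oxidation states along the series — formaldehyde: 0, formamide: +2, hydrogen cyanide: +2, urea: +4.
Net change = +4 − (0) = +4.

+4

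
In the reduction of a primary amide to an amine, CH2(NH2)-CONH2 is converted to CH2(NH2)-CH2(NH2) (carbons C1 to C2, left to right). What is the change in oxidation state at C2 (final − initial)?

-4

Before: C2 has 1 bond to C, 2 bonds to O, 1 bond to N → oxidation state +3.
After: C2 has 1 bond to C, 2 bonds to H, 1 bond to N → oxidation state -1.
Δ = -1 − (+3) = -4, so this is a reduction at C2.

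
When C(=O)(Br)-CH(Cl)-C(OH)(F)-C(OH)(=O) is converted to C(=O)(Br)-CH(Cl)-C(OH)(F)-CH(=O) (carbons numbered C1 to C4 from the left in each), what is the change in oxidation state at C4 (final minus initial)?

Before: C4 has 1 bond to C, 3 bonds to O → oxidation state +3.
After: C4 has 1 bond to C, 1 bond to H, 2 bonds to O → oxidation state +1.
Δ = +1 − (+3) = -2, so this is a reduction at C4.

-2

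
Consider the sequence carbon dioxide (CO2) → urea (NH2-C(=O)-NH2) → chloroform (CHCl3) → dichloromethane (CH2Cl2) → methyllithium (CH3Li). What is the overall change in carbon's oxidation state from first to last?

Carbon oxidation states along the series — carbon dioxide: +4, urea: +4, chloroform: +2, dichloromethane: 0, methyllithium: -4.
Net change = -4 − (+4) = -8.

-8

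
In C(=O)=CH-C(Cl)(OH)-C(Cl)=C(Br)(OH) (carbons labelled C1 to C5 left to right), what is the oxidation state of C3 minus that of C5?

0

C3: 2C, 1O, 1Cl → 0 + 1 + 1 = +2
C5: 2C, 1O, 1Br → 0 + 1 + 1 = +2
Difference: +2 − (+2) = 0.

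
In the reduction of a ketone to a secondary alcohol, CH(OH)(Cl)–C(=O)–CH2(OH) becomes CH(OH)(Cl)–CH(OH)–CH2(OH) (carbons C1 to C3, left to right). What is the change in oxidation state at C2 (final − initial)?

Before: C2 has 2 bonds to C, 2 bonds to O → oxidation state +2.
After: C2 has 2 bonds to C, 1 bond to H, 1 bond to O → oxidation state 0.
Δ = 0 − (+2) = -2, so this is a reduction at C2.

-2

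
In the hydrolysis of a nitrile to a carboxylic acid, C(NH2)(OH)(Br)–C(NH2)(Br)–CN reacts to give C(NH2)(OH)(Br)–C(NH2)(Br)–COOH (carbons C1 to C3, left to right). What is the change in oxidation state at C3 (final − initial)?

Before: C3 has 1 bond to C, 3 bonds to N → oxidation state +3.
After: C3 has 1 bond to C, 3 bonds to O → oxidation state +3.
Δ = +3 − (+3) = 0, so no net redox change at C3.

0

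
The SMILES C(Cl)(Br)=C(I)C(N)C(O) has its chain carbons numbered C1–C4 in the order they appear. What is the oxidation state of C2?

Assign +1 per bond to O/N/halogen, −1 per bond to H or an electropositive element, and 0 per bond to carbon.
C2 has a double bond to C (2×0 = 0), one bond to C (0), one bond to I (+1).
Oxidation state = 0 + 0 + 1 = +1.

+1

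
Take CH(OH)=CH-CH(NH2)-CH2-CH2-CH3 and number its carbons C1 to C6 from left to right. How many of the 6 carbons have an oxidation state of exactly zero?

2

Tallying each carbon's bonds:
C1: 2C, 1H, 1O → 0 − 1 + 1 = 0
C2: 3C, 1H → 0 − 1 = -1
C3: 2C, 1H, 1N → 0 − 1 + 1 = 0
C4: 2C, 2H → 0 − 2 = -2
C5: 2C, 2H → 0 − 2 = -2
C6: 1C, 3H → 0 − 3 = -3
2 carbons (C1, C3) meet the condition.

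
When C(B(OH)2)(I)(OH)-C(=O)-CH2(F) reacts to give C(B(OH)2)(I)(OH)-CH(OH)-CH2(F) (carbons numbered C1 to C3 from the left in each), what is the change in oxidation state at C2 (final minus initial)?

Before: C2 has 2 bonds to C, 2 bonds to O → oxidation state +2.
After: C2 has 2 bonds to C, 1 bond to H, 1 bond to O → oxidation state 0.
Δ = 0 − (+2) = -2, so this is a reduction at C2.

-2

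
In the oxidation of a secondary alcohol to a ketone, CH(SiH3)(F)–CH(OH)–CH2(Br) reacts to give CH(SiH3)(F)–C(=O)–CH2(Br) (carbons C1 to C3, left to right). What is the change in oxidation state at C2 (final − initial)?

Before: C2 has 2 bonds to C, 1 bond to H, 1 bond to O → oxidation state 0.
After: C2 has 2 bonds to C, 2 bonds to O → oxidation state +2.
Δ = +2 − (0) = +2, so this is an oxidation at C2.

+2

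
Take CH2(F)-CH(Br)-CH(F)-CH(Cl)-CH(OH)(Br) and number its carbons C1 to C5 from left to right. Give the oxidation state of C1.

-1

Each bond to a more electronegative atom (O, N, halogen) counts +1, each bond to a less electronegative atom (H, metal, B, Si) counts −1, and each C–C bond counts 0.
C1 has one bond to C (0), one bond to F (+1), one bond to H (-1), one bond to H (-1).
Oxidation state = 0 + 1 − 1 − 1 = -1.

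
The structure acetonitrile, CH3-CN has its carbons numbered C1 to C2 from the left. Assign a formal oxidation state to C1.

-3

C1 has one bond to H (-1), one bond to H (-1), one bond to H (-1), one bond to C (0).
Oxidation state = -1 − 1 − 1 + 0 = -3.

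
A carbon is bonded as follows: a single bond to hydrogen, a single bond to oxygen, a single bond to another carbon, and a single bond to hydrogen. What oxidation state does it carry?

-1

The carbon has one bond to C (0), one bond to O (+1), one bond to H (-1), one bond to H (-1).
Oxidation state = 0 + 1 − 1 − 1 = -1.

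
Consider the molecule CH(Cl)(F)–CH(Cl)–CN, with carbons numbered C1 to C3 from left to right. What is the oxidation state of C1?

Each bond to a more electronegative atom (O, N, halogen) counts +1, each bond to a less electronegative atom (H, metal, B, Si) counts −1, and each C–C bond counts 0.
C1 has one bond to C (0), one bond to Cl (+1), one bond to F (+1), one bond to H (-1).
Oxidation state = 0 + 1 + 1 − 1 = +1.

+1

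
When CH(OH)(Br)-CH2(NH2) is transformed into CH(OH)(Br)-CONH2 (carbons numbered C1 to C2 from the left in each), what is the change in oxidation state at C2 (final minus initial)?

Before: C2 has 1 bond to C, 2 bonds to H, 1 bond to N → oxidation state -1.
After: C2 has 1 bond to C, 2 bonds to O, 1 bond to N → oxidation state +3.
Δ = +3 − (-1) = +4, so this is an oxidation at C2.

+4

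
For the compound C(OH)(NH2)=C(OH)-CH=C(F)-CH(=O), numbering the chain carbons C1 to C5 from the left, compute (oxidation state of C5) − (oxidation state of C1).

C5: 1C, 1H, 2O → 0 − 1 + 2 = +1
C1: 2C, 1O, 1N → 0 + 1 + 1 = +2
Difference: +1 − (+2) = -1.

-1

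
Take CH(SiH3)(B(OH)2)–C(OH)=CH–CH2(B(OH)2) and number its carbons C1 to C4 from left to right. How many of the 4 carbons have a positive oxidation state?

1

Count +1 for every bond to an atom more electronegative than carbon and −1 for every bond to one less electronegative; C–C bonds are 0. Tallying each carbon:
C1: 1C, 1H, 1B, 1Si → 0 − 1 − 1 − 1 = -3
C2: 3C, 1O → 0 + 1 = +1
C3: 3C, 1H → 0 − 1 = -1
C4: 1C, 2H, 1B → 0 − 2 − 1 = -3
1 carbon (C2) meets the condition.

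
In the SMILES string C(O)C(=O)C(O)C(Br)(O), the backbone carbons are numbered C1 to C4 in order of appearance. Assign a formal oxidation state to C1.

-1

C1 has one bond to C (0), one bond to H (-1), one bond to H (-1), one bond to O (+1).
Oxidation state = 0 − 1 − 1 + 1 = -1.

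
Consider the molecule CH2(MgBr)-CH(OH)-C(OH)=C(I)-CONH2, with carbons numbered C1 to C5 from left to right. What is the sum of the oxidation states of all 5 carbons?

+2

Each bond to a more electronegative atom (O, N, halogen) counts +1, each bond to a less electronegative atom (H, metal, B, Si) counts −1, and each C–C bond counts 0. Tallying each carbon:
C1: 1C, 2H, 1Mg → 0 − 2 − 1 = -3
C2: 2C, 1H, 1O → 0 − 1 + 1 = 0
C3: 3C, 1O → 0 + 1 = +1
C4: 3C, 1I → 0 + 1 = +1
C5: 1C, 2O, 1N → 0 + 2 + 1 = +3
Sum = -3 + 0 + 1 + 1 + 3 = +2.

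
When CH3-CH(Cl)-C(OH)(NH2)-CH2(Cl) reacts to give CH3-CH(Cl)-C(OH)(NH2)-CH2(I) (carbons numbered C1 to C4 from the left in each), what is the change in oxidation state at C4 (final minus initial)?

0

Before: C4 has 1 bond to C, 2 bonds to H, 1 bond to Cl → oxidation state -1.
After: C4 has 1 bond to C, 2 bonds to H, 1 bond to I → oxidation state -1.
Δ = -1 − (-1) = 0, so no net redox change at C4.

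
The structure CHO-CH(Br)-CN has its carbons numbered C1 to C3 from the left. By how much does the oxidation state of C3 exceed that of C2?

C3: 1C, 3N → 0 + 3 = +3
C2: 2C, 1H, 1Br → 0 − 1 + 1 = 0
Difference: +3 − (0) = +3.

+3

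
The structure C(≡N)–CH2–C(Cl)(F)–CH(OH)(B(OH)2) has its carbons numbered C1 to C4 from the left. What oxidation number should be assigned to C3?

C3 has one bond to C (0), one bond to C (0), one bond to Cl (+1), one bond to F (+1).
Oxidation state = 0 + 0 + 1 + 1 = +2.

+2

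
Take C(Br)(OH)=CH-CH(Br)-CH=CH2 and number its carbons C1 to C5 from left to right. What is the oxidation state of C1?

Count +1 for every bond to an atom more electronegative than carbon and −1 for every bond to one less electronegative; C–C bonds are 0.
C1 has a double bond to C (2×0 = 0), one bond to Br (+1), one bond to O (+1).
Oxidation state = 0 + 1 + 1 = +2.

+2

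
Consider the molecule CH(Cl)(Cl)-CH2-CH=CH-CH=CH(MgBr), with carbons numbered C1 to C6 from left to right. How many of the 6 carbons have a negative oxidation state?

Assign +1 per bond to O/N/halogen, −1 per bond to H or an electropositive element, and 0 per bond to carbon. Tallying each carbon:
C1: 1C, 1H, 2Cl → 0 − 1 + 2 = +1
C2: 2C, 2H → 0 − 2 = -2
C3: 3C, 1H → 0 − 1 = -1
C4: 3C, 1H → 0 − 1 = -1
C5: 3C, 1H → 0 − 1 = -1
C6: 2C, 1H, 1Mg → 0 − 1 − 1 = -2
5 carbons (C2, C3, C4, C5, C6) meet the condition.

5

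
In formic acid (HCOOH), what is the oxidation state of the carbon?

The carbon has one bond to H (-1), a double bond to O (2×+1 = +2), one bond to O (+1).
Oxidation state = -1 + 2 + 1 = +2.

+2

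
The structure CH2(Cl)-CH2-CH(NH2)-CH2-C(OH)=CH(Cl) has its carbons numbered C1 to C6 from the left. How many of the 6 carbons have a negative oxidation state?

Assign +1 per bond to O/N/halogen, −1 per bond to H or an electropositive element, and 0 per bond to carbon. Tallying each carbon:
C1: 1C, 2H, 1Cl → 0 − 2 + 1 = -1
C2: 2C, 2H → 0 − 2 = -2
C3: 2C, 1H, 1N → 0 − 1 + 1 = 0
C4: 2C, 2H → 0 − 2 = -2
C5: 3C, 1O → 0 + 1 = +1
C6: 2C, 1H, 1Cl → 0 − 1 + 1 = 0
3 carbons (C1, C2, C4) meet the condition.

3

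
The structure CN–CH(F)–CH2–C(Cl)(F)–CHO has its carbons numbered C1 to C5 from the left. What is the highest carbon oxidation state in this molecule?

Tallying each carbon's bonds:
C1: 1C, 3N → 0 + 3 = +3
C2: 2C, 1H, 1F → 0 − 1 + 1 = 0
C3: 2C, 2H → 0 − 2 = -2
C4: 2C, 1F, 1Cl → 0 + 1 + 1 = +2
C5: 1C, 1H, 2O → 0 − 1 + 2 = +1
The highest value is +3.

+3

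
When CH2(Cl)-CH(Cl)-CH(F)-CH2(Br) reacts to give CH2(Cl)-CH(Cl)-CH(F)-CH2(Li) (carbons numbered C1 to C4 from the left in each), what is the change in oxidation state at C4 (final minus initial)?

-2

Before: C4 has 1 bond to C, 2 bonds to H, 1 bond to Br → oxidation state -1.
After: C4 has 1 bond to C, 2 bonds to H, 1 bond to Li → oxidation state -3.
Δ = -3 − (-1) = -2, so this is a reduction at C4.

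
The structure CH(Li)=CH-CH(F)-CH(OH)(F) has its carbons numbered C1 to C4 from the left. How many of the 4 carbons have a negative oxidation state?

2

Tallying each carbon's bonds:
C1: 2C, 1H, 1Li → 0 − 1 − 1 = -2
C2: 3C, 1H → 0 − 1 = -1
C3: 2C, 1H, 1F → 0 − 1 + 1 = 0
C4: 1C, 1H, 1O, 1F → 0 − 1 + 1 + 1 = +1
2 carbons (C1, C2) meet the condition.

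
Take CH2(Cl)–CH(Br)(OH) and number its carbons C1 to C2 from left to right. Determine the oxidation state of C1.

-1

C1 has one bond to C (0), one bond to H (-1), one bond to Cl (+1), one bond to H (-1).
Oxidation state = 0 − 1 + 1 − 1 = -1.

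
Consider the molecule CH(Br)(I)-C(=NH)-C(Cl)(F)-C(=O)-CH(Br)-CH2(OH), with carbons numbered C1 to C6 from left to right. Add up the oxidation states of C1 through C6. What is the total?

Each bond to a more electronegative atom (O, N, halogen) counts +1, each bond to a less electronegative atom (H, metal, B, Si) counts −1, and each C–C bond counts 0. Tallying each carbon:
C1: 1C, 1H, 1Br, 1I → 0 − 1 + 1 + 1 = +1
C2: 2C, 2N → 0 + 2 = +2
C3: 2C, 1F, 1Cl → 0 + 1 + 1 = +2
C4: 2C, 2O → 0 + 2 = +2
C5: 2C, 1H, 1Br → 0 − 1 + 1 = 0
C6: 1C, 2H, 1O → 0 − 2 + 1 = -1
Sum = +1 + 2 + 2 + 2 + 0 − 1 = +6.

+6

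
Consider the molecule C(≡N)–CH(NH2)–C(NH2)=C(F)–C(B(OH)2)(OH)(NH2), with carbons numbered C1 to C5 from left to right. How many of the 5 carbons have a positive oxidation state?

4

Count +1 for every bond to an atom more electronegative than carbon and −1 for every bond to one less electronegative; C–C bonds are 0. Tallying each carbon:
C1: 1C, 3N → 0 + 3 = +3
C2: 2C, 1H, 1N → 0 − 1 + 1 = 0
C3: 3C, 1N → 0 + 1 = +1
C4: 3C, 1F → 0 + 1 = +1
C5: 1C, 1O, 1N, 1B → 0 + 1 + 1 − 1 = +1
4 carbons (C1, C3, C4, C5) meet the condition.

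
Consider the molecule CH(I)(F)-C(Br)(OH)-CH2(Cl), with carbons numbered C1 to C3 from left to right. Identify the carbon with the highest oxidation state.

Bonds to more-electronegative neighbours contribute +1 each, bonds to H or metals contribute −1 each, and C–C bonds contribute 0. Tallying each carbon:
C1: 1C, 1H, 1F, 1I → 0 − 1 + 1 + 1 = +1
C2: 2C, 1O, 1Br → 0 + 1 + 1 = +2
C3: 1C, 2H, 1Cl → 0 − 2 + 1 = -1
The most oxidised carbon is C2 at +2.

C2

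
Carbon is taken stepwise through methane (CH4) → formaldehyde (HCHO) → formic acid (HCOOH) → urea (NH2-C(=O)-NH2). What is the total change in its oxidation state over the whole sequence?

Carbon oxidation states along the series — methane: -4, formaldehyde: 0, formic acid: +2, urea: +4.
Net change = +4 − (-4) = +8.

+8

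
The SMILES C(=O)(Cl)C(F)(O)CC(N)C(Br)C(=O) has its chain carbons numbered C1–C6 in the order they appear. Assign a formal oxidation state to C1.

C1 has one bond to C (0), a double bond to O (2×+1 = +2), one bond to Cl (+1).
Oxidation state = 0 + 2 + 1 = +3.

+3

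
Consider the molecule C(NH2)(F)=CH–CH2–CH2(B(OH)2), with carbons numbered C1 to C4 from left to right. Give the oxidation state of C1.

C1 has a double bond to C (2×0 = 0), one bond to N (+1), one bond to F (+1).
Oxidation state = 0 + 1 + 1 = +2.

+2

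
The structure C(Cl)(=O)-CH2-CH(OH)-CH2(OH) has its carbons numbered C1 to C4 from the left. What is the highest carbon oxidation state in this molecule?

Tallying each carbon's bonds:
C1: 1C, 2O, 1Cl → 0 + 2 + 1 = +3
C2: 2C, 2H → 0 − 2 = -2
C3: 2C, 1H, 1O → 0 − 1 + 1 = 0
C4: 1C, 2H, 1O → 0 − 2 + 1 = -1
The highest value is +3.

+3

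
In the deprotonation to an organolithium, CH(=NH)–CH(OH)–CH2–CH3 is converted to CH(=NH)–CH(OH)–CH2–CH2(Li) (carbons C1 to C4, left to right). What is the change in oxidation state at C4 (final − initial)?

Before: C4 has 1 bond to C, 3 bonds to H → oxidation state -3.
After: C4 has 1 bond to C, 2 bonds to H, 1 bond to Li → oxidation state -3.
Δ = -3 − (-3) = 0, so no net redox change at C4.

0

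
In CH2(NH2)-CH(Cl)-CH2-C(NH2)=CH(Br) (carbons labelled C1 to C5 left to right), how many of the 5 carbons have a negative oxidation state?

Tallying each carbon's bonds:
C1: 1C, 2H, 1N → 0 − 2 + 1 = -1
C2: 2C, 1H, 1Cl → 0 − 1 + 1 = 0
C3: 2C, 2H → 0 − 2 = -2
C4: 3C, 1N → 0 + 1 = +1
C5: 2C, 1H, 1Br → 0 − 1 + 1 = 0
2 carbons (C1, C3) meet the condition.

2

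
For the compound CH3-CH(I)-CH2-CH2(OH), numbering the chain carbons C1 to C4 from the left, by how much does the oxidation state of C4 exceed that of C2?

-1

C4: 1C, 2H, 1O → 0 − 2 + 1 = -1
C2: 2C, 1H, 1I → 0 − 1 + 1 = 0
Difference: -1 − (0) = -1.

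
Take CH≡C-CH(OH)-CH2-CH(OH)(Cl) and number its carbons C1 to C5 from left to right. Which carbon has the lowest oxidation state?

Tallying each carbon's bonds:
C1: 3C, 1H → 0 − 1 = -1
C2: 4C → 0 = 0
C3: 2C, 1H, 1O → 0 − 1 + 1 = 0
C4: 2C, 2H → 0 − 2 = -2
C5: 1C, 1H, 1O, 1Cl → 0 − 1 + 1 + 1 = +1
The most reduced carbon is C4 at -2.

C4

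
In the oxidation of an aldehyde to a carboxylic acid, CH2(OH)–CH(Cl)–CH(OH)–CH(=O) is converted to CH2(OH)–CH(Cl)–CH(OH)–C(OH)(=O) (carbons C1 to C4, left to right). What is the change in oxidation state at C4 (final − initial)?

+2

Before: C4 has 1 bond to C, 1 bond to H, 2 bonds to O → oxidation state +1.
After: C4 has 1 bond to C, 3 bonds to O → oxidation state +3.
Δ = +3 − (+1) = +2, so this is an oxidation at C4.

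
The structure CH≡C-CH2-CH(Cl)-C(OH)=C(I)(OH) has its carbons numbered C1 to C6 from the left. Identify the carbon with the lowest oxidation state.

Tallying each carbon's bonds:
C1: 3C, 1H → 0 − 1 = -1
C2: 4C → 0 = 0
C3: 2C, 2H → 0 − 2 = -2
C4: 2C, 1H, 1Cl → 0 − 1 + 1 = 0
C5: 3C, 1O → 0 + 1 = +1
C6: 2C, 1O, 1I → 0 + 1 + 1 = +2
The most reduced carbon is C3 at -2.

C3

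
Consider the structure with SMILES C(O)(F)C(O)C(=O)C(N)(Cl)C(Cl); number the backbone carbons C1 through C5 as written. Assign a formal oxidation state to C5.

Bonds to more-electronegative neighbours contribute +1 each, bonds to H or metals contribute −1 each, and C–C bonds contribute 0.
C5 has one bond to C (0), one bond to H (-1), one bond to H (-1), one bond to Cl (+1).
Oxidation state = 0 − 1 − 1 + 1 = -1.

-1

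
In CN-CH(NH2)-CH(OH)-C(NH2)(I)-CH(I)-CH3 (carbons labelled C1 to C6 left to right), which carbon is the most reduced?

C6

Bonds to more-electronegative neighbours contribute +1 each, bonds to H or metals contribute −1 each, and C–C bonds contribute 0. Tallying each carbon:
C1: 1C, 3N → 0 + 3 = +3
C2: 2C, 1H, 1N → 0 − 1 + 1 = 0
C3: 2C, 1H, 1O → 0 − 1 + 1 = 0
C4: 2C, 1N, 1I → 0 + 1 + 1 = +2
C5: 2C, 1H, 1I → 0 − 1 + 1 = 0
C6: 1C, 3H → 0 − 3 = -3
The most reduced carbon is C6 at -3.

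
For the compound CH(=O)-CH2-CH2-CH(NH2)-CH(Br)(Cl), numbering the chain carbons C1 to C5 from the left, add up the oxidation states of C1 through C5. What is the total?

Count +1 for every bond to an atom more electronegative than carbon and −1 for every bond to one less electronegative; C–C bonds are 0. Tallying each carbon:
C1: 1C, 1H, 2O → 0 − 1 + 2 = +1
C2: 2C, 2H → 0 − 2 = -2
C3: 2C, 2H → 0 − 2 = -2
C4: 2C, 1H, 1N → 0 − 1 + 1 = 0
C5: 1C, 1H, 1Cl, 1Br → 0 − 1 + 1 + 1 = +1
Sum = +1 − 2 − 2 + 0 + 1 = -2.

-2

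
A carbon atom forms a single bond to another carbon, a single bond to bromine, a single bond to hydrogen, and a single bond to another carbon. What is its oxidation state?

0

The carbon has one bond to C (0), one bond to C (0), one bond to Br (+1), one bond to H (-1).
Oxidation state = 0 + 0 + 1 − 1 = 0.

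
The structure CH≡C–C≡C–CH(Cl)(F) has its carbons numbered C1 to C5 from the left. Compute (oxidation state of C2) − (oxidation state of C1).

C2: 4C → 0 = 0
C1: 3C, 1H → 0 − 1 = -1
Difference: 0 − (-1) = +1.

+1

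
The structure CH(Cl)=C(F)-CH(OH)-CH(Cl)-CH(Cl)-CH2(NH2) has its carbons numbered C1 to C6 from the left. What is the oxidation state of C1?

Assign +1 per bond to O/N/halogen, −1 per bond to H or an electropositive element, and 0 per bond to carbon.
C1 has a double bond to C (2×0 = 0), one bond to H (-1), one bond to Cl (+1).
Oxidation state = 0 − 1 + 1 = 0.

0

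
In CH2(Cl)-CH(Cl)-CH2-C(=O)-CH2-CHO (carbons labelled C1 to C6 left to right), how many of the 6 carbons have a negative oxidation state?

3

Tallying each carbon's bonds:
C1: 1C, 2H, 1Cl → 0 − 2 + 1 = -1
C2: 2C, 1H, 1Cl → 0 − 1 + 1 = 0
C3: 2C, 2H → 0 − 2 = -2
C4: 2C, 2O → 0 + 2 = +2
C5: 2C, 2H → 0 − 2 = -2
C6: 1C, 1H, 2O → 0 − 1 + 2 = +1
3 carbons (C1, C3, C5) meet the condition.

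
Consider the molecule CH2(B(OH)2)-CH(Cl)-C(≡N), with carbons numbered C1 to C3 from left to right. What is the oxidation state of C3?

+3

C3 has one bond to C (0), a triple bond to N (3×+1 = +3).
Oxidation state = 0 + 3 = +3.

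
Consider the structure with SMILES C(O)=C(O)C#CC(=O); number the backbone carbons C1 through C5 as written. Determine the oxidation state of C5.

+1

Each bond to a more electronegative atom (O, N, halogen) counts +1, each bond to a less electronegative atom (H, metal, B, Si) counts −1, and each C–C bond counts 0.
C5 has one bond to C (0), a double bond to O (2×+1 = +2), one bond to H (-1).
Oxidation state = 0 + 2 − 1 = +1.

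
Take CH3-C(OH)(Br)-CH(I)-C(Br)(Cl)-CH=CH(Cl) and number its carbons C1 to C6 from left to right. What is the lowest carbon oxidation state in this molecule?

Bonds to more-electronegative neighbours contribute +1 each, bonds to H or metals contribute −1 each, and C–C bonds contribute 0. Tallying each carbon:
C1: 1C, 3H → 0 − 3 = -3
C2: 2C, 1O, 1Br → 0 + 1 + 1 = +2
C3: 2C, 1H, 1I → 0 − 1 + 1 = 0
C4: 2C, 1Cl, 1Br → 0 + 1 + 1 = +2
C5: 3C, 1H → 0 − 1 = -1
C6: 2C, 1H, 1Cl → 0 − 1 + 1 = 0
The lowest value is -3.

-3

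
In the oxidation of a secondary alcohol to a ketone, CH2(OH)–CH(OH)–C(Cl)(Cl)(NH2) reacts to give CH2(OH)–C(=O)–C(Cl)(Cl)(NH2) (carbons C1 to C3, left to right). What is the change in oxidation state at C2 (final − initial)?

+2

Before: C2 has 2 bonds to C, 1 bond to H, 1 bond to O → oxidation state 0.
After: C2 has 2 bonds to C, 2 bonds to O → oxidation state +2.
Δ = +2 − (0) = +2, so this is an oxidation at C2.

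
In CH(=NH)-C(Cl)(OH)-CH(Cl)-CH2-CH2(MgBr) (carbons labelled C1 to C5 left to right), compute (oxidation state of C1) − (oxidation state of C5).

C1: 1C, 1H, 2N → 0 − 1 + 2 = +1
C5: 1C, 2H, 1Mg → 0 − 2 − 1 = -3
Difference: +1 − (-3) = +4.

+4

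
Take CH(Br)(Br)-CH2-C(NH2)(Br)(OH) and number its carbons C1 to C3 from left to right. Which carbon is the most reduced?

Tallying each carbon's bonds:
C1: 1C, 1H, 2Br → 0 − 1 + 2 = +1
C2: 2C, 2H → 0 − 2 = -2
C3: 1C, 1O, 1N, 1Br → 0 + 1 + 1 + 1 = +3
The most reduced carbon is C2 at -2.

C2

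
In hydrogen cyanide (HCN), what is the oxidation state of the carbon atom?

The carbon has one bond to H (-1), a triple bond to N (3×+1 = +3).
Oxidation state = -1 + 3 = +2.

+2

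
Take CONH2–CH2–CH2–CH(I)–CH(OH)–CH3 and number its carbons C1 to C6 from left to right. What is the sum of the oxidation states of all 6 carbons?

-4

Tallying each carbon's bonds:
C1: 1C, 2O, 1N → 0 + 2 + 1 = +3
C2: 2C, 2H → 0 − 2 = -2
C3: 2C, 2H → 0 − 2 = -2
C4: 2C, 1H, 1I → 0 − 1 + 1 = 0
C5: 2C, 1H, 1O → 0 − 1 + 1 = 0
C6: 1C, 3H → 0 − 3 = -3
Sum = +3 − 2 − 2 + 0 + 0 − 3 = -4.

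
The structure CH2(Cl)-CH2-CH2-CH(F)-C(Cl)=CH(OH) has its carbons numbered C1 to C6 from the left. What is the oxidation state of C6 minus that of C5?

-1

C6: 2C, 1H, 1O → 0 − 1 + 1 = 0
C5: 3C, 1Cl → 0 + 1 = +1
Difference: 0 − (+1) = -1.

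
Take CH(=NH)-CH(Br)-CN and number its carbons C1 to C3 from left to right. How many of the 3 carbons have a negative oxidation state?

0

Count +1 for every bond to an atom more electronegative than carbon and −1 for every bond to one less electronegative; C–C bonds are 0. Tallying each carbon:
C1: 1C, 1H, 2N → 0 − 1 + 2 = +1
C2: 2C, 1H, 1Br → 0 − 1 + 1 = 0
C3: 1C, 3N → 0 + 3 = +3
0 carbons meet the condition.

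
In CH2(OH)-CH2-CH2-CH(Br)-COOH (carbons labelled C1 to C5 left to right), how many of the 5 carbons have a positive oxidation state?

1

Assign +1 per bond to O/N/halogen, −1 per bond to H or an electropositive element, and 0 per bond to carbon. Tallying each carbon:
C1: 1C, 2H, 1O → 0 − 2 + 1 = -1
C2: 2C, 2H → 0 − 2 = -2
C3: 2C, 2H → 0 − 2 = -2
C4: 2C, 1H, 1Br → 0 − 1 + 1 = 0
C5: 1C, 3O → 0 + 3 = +3
1 carbon (C5) meets the condition.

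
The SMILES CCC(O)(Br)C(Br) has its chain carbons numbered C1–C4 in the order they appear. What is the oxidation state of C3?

+2

C3 has one bond to C (0), one bond to C (0), one bond to O (+1), one bond to Br (+1).
Oxidation state = 0 + 0 + 1 + 1 = +2.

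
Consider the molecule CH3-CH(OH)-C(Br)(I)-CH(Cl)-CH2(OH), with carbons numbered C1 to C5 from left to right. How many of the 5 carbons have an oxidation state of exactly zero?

Tallying each carbon's bonds:
C1: 1C, 3H → 0 − 3 = -3
C2: 2C, 1H, 1O → 0 − 1 + 1 = 0
C3: 2C, 1Br, 1I → 0 + 1 + 1 = +2
C4: 2C, 1H, 1Cl → 0 − 1 + 1 = 0
C5: 1C, 2H, 1O → 0 − 2 + 1 = -1
2 carbons (C2, C4) meet the condition.

2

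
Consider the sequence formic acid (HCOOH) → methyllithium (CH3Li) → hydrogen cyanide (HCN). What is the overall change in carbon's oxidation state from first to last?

Carbon oxidation states along the series — formic acid: +2, methyllithium: -4, hydrogen cyanide: +2.
Net change = +2 − (+2) = 0.

0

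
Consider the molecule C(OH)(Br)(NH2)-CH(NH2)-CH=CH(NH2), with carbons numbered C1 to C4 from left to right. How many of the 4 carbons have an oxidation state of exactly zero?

2

Bonds to more-electronegative neighbours contribute +1 each, bonds to H or metals contribute −1 each, and C–C bonds contribute 0. Tallying each carbon:
C1: 1C, 1O, 1N, 1Br → 0 + 1 + 1 + 1 = +3
C2: 2C, 1H, 1N → 0 − 1 + 1 = 0
C3: 3C, 1H → 0 − 1 = -1
C4: 2C, 1H, 1N → 0 − 1 + 1 = 0
2 carbons (C2, C4) meet the condition.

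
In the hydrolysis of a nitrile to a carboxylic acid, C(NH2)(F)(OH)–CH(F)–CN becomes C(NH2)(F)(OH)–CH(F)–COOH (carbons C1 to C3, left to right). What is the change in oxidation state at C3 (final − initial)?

0

Before: C3 has 1 bond to C, 3 bonds to N → oxidation state +3.
After: C3 has 1 bond to C, 3 bonds to O → oxidation state +3.
Δ = +3 − (+3) = 0, so no net redox change at C3.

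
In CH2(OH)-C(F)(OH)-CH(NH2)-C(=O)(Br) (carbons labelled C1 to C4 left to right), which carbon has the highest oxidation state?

Each bond to a more electronegative atom (O, N, halogen) counts +1, each bond to a less electronegative atom (H, metal, B, Si) counts −1, and each C–C bond counts 0. Tallying each carbon:
C1: 1C, 2H, 1O → 0 − 2 + 1 = -1
C2: 2C, 1O, 1F → 0 + 1 + 1 = +2
C3: 2C, 1H, 1N → 0 − 1 + 1 = 0
C4: 1C, 2O, 1Br → 0 + 2 + 1 = +3
The most oxidised carbon is C4 at +3.

C4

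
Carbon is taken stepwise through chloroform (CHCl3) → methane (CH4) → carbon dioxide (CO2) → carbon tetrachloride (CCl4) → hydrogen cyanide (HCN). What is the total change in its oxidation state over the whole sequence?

0

Carbon oxidation states along the series — chloroform: +2, methane: -4, carbon dioxide: +4, carbon tetrachloride: +4, hydrogen cyanide: +2.
Net change = +2 − (+2) = 0.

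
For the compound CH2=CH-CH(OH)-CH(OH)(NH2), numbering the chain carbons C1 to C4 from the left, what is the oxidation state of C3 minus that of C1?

+2

C3: 2C, 1H, 1O → 0 − 1 + 1 = 0
C1: 2C, 2H → 0 − 2 = -2
Difference: 0 − (-2) = +2.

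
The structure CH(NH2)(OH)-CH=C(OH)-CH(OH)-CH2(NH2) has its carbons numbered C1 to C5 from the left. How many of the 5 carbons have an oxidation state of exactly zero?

1

Tallying each carbon's bonds:
C1: 1C, 1H, 1O, 1N → 0 − 1 + 1 + 1 = +1
C2: 3C, 1H → 0 − 1 = -1
C3: 3C, 1O → 0 + 1 = +1
C4: 2C, 1H, 1O → 0 − 1 + 1 = 0
C5: 1C, 2H, 1N → 0 − 2 + 1 = -1
1 carbon (C4) meets the condition.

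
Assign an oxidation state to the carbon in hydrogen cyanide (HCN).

+2

The carbon has one bond to H (-1), a triple bond to N (3×+1 = +3).
Oxidation state = -1 + 3 = +2.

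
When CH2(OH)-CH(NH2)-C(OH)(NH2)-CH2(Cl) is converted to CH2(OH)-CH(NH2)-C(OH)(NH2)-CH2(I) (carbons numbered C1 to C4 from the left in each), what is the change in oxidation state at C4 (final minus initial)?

Before: C4 has 1 bond to C, 2 bonds to H, 1 bond to Cl → oxidation state -1.
After: C4 has 1 bond to C, 2 bonds to H, 1 bond to I → oxidation state -1.
Δ = -1 − (-1) = 0, so no net redox change at C4.

0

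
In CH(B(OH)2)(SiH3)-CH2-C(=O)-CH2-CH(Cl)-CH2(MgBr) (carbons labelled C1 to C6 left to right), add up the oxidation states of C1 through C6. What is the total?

Assign +1 per bond to O/N/halogen, −1 per bond to H or an electropositive element, and 0 per bond to carbon. Tallying each carbon:
C1: 1C, 1H, 1B, 1Si → 0 − 1 − 1 − 1 = -3
C2: 2C, 2H → 0 − 2 = -2
C3: 2C, 2O → 0 + 2 = +2
C4: 2C, 2H → 0 − 2 = -2
C5: 2C, 1H, 1Cl → 0 − 1 + 1 = 0
C6: 1C, 2H, 1Mg → 0 − 2 − 1 = -3
Sum = -3 − 2 + 2 − 2 + 0 − 3 = -8.

-8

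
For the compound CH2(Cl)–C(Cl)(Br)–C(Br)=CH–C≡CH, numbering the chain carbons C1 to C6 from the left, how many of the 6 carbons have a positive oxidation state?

2

Tallying each carbon's bonds:
C1: 1C, 2H, 1Cl → 0 − 2 + 1 = -1
C2: 2C, 1Cl, 1Br → 0 + 1 + 1 = +2
C3: 3C, 1Br → 0 + 1 = +1
C4: 3C, 1H → 0 − 1 = -1
C5: 4C → 0 = 0
C6: 3C, 1H → 0 − 1 = -1
2 carbons (C2, C3) meet the condition.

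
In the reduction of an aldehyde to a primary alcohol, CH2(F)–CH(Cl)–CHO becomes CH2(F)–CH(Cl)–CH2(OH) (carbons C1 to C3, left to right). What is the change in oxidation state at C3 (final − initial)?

-2

Before: C3 has 1 bond to C, 1 bond to H, 2 bonds to O → oxidation state +1.
After: C3 has 1 bond to C, 2 bonds to H, 1 bond to O → oxidation state -1.
Δ = -1 − (+1) = -2, so this is a reduction at C3.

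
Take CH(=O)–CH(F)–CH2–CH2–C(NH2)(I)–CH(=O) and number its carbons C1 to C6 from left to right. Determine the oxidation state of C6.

Bonds to more-electronegative neighbours contribute +1 each, bonds to H or metals contribute −1 each, and C–C bonds contribute 0.
C6 has one bond to C (0), one bond to H (-1), a double bond to O (2×+1 = +2).
Oxidation state = 0 − 1 + 2 = +1.

+1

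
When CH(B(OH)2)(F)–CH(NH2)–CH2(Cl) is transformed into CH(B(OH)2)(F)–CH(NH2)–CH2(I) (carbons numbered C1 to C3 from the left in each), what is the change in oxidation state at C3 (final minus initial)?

0

Before: C3 has 1 bond to C, 2 bonds to H, 1 bond to Cl → oxidation state -1.
After: C3 has 1 bond to C, 2 bonds to H, 1 bond to I → oxidation state -1.
Δ = -1 − (-1) = 0, so no net redox change at C3.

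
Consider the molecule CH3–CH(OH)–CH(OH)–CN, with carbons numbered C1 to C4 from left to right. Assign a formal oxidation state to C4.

Bonds to more-electronegative neighbours contribute +1 each, bonds to H or metals contribute −1 each, and C–C bonds contribute 0.
C4 has one bond to C (0), a triple bond to N (3×+1 = +3).
Oxidation state = 0 + 3 = +3.

+3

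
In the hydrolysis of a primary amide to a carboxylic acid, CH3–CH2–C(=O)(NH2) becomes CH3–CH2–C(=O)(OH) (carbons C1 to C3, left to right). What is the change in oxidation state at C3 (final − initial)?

0

Before: C3 has 1 bond to C, 2 bonds to O, 1 bond to N → oxidation state +3.
After: C3 has 1 bond to C, 3 bonds to O → oxidation state +3.
Δ = +3 − (+3) = 0, so no net redox change at C3.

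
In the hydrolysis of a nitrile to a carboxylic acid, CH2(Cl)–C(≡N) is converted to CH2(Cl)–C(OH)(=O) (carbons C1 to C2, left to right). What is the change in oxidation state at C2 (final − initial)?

Before: C2 has 1 bond to C, 3 bonds to N → oxidation state +3.
After: C2 has 1 bond to C, 3 bonds to O → oxidation state +3.
Δ = +3 − (+3) = 0, so no net redox change at C2.

0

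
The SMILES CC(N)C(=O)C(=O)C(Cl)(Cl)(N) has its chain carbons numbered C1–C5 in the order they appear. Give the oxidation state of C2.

0

C2 has one bond to C (0), one bond to C (0), one bond to H (-1), one bond to N (+1).
Oxidation state = 0 + 0 − 1 + 1 = 0.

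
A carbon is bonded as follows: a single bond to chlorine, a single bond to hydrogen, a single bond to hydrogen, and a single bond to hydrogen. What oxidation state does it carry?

-2

Bonds to more-electronegative neighbours contribute +1 each, bonds to H or metals contribute −1 each, and C–C bonds contribute 0.
The carbon has one bond to Cl (+1), one bond to H (-1), one bond to H (-1), one bond to H (-1).
Oxidation state = +1 − 1 − 1 − 1 = -2.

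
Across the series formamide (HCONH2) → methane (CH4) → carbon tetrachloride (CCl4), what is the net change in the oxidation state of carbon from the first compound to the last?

Carbon oxidation states along the series — formamide: +2, methane: -4, carbon tetrachloride: +4.
Net change = +4 − (+2) = +2.

+2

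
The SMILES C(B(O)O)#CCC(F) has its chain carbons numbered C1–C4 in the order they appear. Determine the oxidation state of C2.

C2 has a triple bond to C (3×0 = 0), one bond to C (0).
Oxidation state = 0 + 0 = 0.

0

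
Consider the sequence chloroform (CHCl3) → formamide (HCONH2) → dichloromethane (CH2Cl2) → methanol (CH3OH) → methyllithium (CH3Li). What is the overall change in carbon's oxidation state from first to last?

-6

Carbon oxidation states along the series — chloroform: +2, formamide: +2, dichloromethane: 0, methanol: -2, methyllithium: -4.
Net change = -4 − (+2) = -6.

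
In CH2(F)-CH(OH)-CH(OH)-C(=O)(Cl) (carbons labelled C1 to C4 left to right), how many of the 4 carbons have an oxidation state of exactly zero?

2

Assign +1 per bond to O/N/halogen, −1 per bond to H or an electropositive element, and 0 per bond to carbon. Tallying each carbon:
C1: 1C, 2H, 1F → 0 − 2 + 1 = -1
C2: 2C, 1H, 1O → 0 − 1 + 1 = 0
C3: 2C, 1H, 1O → 0 − 1 + 1 = 0
C4: 1C, 2O, 1Cl → 0 + 2 + 1 = +3
2 carbons (C2, C3) meet the condition.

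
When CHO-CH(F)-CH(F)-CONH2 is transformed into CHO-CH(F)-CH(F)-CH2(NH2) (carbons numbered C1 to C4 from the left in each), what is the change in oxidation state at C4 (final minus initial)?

-4

Before: C4 has 1 bond to C, 2 bonds to O, 1 bond to N → oxidation state +3.
After: C4 has 1 bond to C, 2 bonds to H, 1 bond to N → oxidation state -1.
Δ = -1 − (+3) = -4, so this is a reduction at C4.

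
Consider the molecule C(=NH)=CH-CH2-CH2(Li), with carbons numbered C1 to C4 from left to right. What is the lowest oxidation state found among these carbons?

-3

Count +1 for every bond to an atom more electronegative than carbon and −1 for every bond to one less electronegative; C–C bonds are 0. Tallying each carbon:
C1: 2C, 2N → 0 + 2 = +2
C2: 3C, 1H → 0 − 1 = -1
C3: 2C, 2H → 0 − 2 = -2
C4: 1C, 2H, 1Li → 0 − 2 − 1 = -3
The lowest value is -3.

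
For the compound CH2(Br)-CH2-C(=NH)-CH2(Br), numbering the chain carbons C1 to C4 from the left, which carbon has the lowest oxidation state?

C2

Each bond to a more electronegative atom (O, N, halogen) counts +1, each bond to a less electronegative atom (H, metal, B, Si) counts −1, and each C–C bond counts 0. Tallying each carbon:
C1: 1C, 2H, 1Br → 0 − 2 + 1 = -1
C2: 2C, 2H → 0 − 2 = -2
C3: 2C, 2N → 0 + 2 = +2
C4: 1C, 2H, 1Br → 0 − 2 + 1 = -1
The most reduced carbon is C2 at -2.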